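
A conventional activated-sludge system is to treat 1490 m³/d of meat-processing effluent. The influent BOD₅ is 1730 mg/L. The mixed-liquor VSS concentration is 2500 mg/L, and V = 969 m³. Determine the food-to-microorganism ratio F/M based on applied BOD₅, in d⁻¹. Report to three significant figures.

F/M ≈ 1.06 d⁻¹

F/M = applied load / biomass = Q·S₀/(V·X) = 1490 × 1730 / (969.0 × 2500) = 1.064 d⁻¹.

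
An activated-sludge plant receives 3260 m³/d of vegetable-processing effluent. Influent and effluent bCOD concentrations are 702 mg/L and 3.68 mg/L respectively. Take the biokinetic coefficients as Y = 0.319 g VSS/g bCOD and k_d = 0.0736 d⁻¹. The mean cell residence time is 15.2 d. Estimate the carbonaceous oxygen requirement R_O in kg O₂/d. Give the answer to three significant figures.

Y_obs = Y / (1 + k_d θ_c) = 0.319 / (1 + 0.0736 × 15.2) = 0.319 / 2.119 = 0.1506.
Mass of bCOD removed per day: Q(S₀ − S) = 3260 × 698.3 g/m³ = 2277 kg/d.
P_X = Y_obs·Q·(S₀ − S) = 0.1506 × 2277 = 342.8 kg VSS/d.
R_O = Q·ΔS − 1.42 P_X = 2277 − 486.7 = 1790 kg O₂/d.

R_O ≈ 1790 kg O₂/d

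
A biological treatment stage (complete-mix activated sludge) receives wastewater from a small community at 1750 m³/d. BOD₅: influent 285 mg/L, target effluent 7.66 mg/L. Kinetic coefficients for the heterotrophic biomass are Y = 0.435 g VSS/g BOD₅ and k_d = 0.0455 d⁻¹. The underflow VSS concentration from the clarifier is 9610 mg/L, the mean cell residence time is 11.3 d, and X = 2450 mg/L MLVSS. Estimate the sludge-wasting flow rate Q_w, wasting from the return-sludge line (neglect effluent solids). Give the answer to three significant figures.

Q_w ≈ 14.5 m³/d

Rearranging the biomass balance for a CMAS with decay, V = Y·Q·ΔS·θ_c / [X·(1+k_d θ_c)] = 0.435 × 1750 × (285 − 7.66) × 11.3 / [2450 × (1 + 0.0455 × 11.3)] = 2.39×10^6 / 3710 = 643.1 m³.
Wasting from the return line (neglecting effluent solids): Q_w = V·X / (θ_c·X_r) = 643.1 × 2450 / (11.3 × 9610) = 14.51 m³/d.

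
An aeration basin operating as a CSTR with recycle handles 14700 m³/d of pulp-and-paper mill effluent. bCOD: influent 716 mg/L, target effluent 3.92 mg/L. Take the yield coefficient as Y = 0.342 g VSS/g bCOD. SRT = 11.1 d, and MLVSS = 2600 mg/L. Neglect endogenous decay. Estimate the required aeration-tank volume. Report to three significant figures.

V ≈ 15300 m³

Biomass mass balance (decay neglected): V·X = Y·Q·(S₀ − S)·θ_c, so V = 0.342 × 14700 × (716 − 3.92) × 11.1 / 2600 = 15283 m³.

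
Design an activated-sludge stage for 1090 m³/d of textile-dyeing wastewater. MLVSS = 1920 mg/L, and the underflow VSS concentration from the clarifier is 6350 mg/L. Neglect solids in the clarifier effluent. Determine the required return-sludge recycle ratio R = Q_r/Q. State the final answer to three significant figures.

Solids balance on the clarifier gives (1+R)X = R·X_r, so R = X/(X_r − X) = 1920 / (6350 − 1920) = 0.4334.

R ≈ 0.433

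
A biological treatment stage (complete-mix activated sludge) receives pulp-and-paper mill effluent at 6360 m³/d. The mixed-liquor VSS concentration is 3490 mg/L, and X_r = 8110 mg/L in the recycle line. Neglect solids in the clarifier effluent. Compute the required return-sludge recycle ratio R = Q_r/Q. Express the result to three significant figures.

R ≈ 0.755

Solids balance on the clarifier gives (1+R)X = R·X_r, so R = X/(X_r − X) = 3490 / (8110 − 3490) = 0.7554.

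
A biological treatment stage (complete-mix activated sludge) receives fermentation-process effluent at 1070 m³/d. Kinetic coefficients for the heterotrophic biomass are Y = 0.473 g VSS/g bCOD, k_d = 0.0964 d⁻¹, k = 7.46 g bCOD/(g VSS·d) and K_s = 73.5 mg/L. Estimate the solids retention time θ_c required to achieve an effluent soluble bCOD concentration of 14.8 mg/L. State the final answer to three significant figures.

Specific growth rate at S = 14.8 mg/L: μ = YkS/(K_s+S) = 0.473·7.46·14.8/(73.5+14.8) = 0.5914 d⁻¹.
Then 1/θ_c = μ − k_d = 0.5914 − 0.0964 = 0.4950 d⁻¹, giving θ_c = 2.020 d.

θ_c ≈ 2.02 d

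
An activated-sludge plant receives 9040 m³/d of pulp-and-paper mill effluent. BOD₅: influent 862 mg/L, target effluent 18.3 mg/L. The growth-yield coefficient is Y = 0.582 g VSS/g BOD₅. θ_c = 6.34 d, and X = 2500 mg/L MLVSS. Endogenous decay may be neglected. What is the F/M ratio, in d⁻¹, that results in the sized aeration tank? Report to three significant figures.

F/M ≈ 0.277 d⁻¹

With k_d = 0 the design equation reduces to V = Y Q (S₀−S) θ_c / X = 0.582 × 9040 × (862 − 18.3) × 6.34 / 2500 = 11257 m³.
F/M = applied load / biomass = Q·S₀/(V·X) = 9040 × 862 / (11257 × 2500) = 0.2769 d⁻¹.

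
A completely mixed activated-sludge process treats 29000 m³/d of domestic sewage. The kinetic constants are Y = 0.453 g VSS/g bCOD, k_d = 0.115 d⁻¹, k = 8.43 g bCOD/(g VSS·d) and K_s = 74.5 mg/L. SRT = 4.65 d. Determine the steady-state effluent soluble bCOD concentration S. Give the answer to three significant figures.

S ≈ 7.05 mg/L

For a completely mixed reactor with recycle the Lawrence–McCarty relation gives S = K_s·(1 + k_d·θ_c) / [θ_c·(Y·k − k_d) − 1] = 74.5 × (1 + 0.115 × 4.65) / [4.65 × (0.453 × 8.43 − 0.115) − 1] = 114.3 / 16.22 = 7.048 mg/L.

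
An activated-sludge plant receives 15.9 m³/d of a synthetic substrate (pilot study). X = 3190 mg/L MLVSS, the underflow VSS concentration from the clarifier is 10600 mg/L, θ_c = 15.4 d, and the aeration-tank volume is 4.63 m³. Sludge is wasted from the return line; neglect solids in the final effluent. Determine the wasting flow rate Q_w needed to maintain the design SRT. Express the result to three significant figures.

Q_w = (V·X)/(θ_c X_r) = 4.630 × 3190 / (15.4 × 10600) = 0.09048 m³/d.

Q_w ≈ 0.0905 m³/d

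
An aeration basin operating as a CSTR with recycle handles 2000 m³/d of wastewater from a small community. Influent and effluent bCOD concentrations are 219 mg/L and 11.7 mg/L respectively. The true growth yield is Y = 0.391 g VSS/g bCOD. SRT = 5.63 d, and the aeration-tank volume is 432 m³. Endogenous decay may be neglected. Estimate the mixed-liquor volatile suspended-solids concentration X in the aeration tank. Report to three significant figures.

X ≈ 2110 mg/L

From V·X = Y·Q·(S₀ − S)·θ_c (decay neglected): X = 0.391 × 2000 × (219 − 11.7) × 5.63 / 432 = 2113 mg/L.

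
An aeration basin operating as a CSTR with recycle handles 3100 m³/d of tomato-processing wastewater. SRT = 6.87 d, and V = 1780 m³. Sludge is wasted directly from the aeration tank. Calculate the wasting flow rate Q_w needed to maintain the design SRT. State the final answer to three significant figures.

Q_w ≈ 259 m³/d

With mixed-liquor wasting, θ_c = V/Q_w, so Q_w = V/θ_c = 1780/6.87 = 259.1 m³/d.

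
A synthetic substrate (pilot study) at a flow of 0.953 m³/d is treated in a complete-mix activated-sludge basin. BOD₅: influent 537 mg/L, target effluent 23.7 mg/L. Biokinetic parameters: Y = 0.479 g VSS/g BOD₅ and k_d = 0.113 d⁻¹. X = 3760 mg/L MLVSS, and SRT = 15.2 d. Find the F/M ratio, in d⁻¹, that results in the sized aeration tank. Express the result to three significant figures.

From the SRT design equation V = Y Q (S₀−S) θ_c / [X (1 + k_d θ_c)] = 0.479 × 0.953 × (537 − 23.7) × 15.2 / [3760 × (1 + 0.113 × 15.2)] = 3.56×10^3 / 10218 = 0.3486 m³.
F/M = Q·S₀ / (V·X) = 0.953 × 537 / (0.3486 × 3760) = 0.3905 g BOD₅·(g VSS·d)⁻¹.

F/M ≈ 0.390 d⁻¹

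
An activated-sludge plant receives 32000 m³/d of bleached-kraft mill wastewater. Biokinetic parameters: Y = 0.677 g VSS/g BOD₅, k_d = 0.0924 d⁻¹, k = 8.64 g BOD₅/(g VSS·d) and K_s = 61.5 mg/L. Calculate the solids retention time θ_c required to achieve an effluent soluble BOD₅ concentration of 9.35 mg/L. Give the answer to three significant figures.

θ_c ≈ 1.47 d

From 1/θ_c = Y·k·S/(K_s + S) − k_d: Y·k·S/(K_s+S) = 0.677 × 8.64 × 9.35 / (61.5 + 9.35) = 0.7719 d⁻¹.
Then 1/θ_c = μ − k_d = 0.7719 − 0.0924 = 0.6795 d⁻¹, giving θ_c = 1.472 d.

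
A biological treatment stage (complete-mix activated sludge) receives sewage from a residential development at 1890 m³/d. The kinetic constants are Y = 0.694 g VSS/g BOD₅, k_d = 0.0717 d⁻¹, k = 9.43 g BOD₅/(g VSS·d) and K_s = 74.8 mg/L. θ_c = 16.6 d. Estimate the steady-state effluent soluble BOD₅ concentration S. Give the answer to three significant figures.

Effluent substrate depends only on kinetics and SRT: S = K_s(1 + k_d θ_c) / [θ_c(Yk − k_d) − 1] = 74.8 × (1 + 0.0717 × 16.6) / [16.6 × (0.694 × 9.43 − 0.0717) − 1] = 163.8 / 106.4 = 1.539 mg/L.

S ≈ 1.54 mg/L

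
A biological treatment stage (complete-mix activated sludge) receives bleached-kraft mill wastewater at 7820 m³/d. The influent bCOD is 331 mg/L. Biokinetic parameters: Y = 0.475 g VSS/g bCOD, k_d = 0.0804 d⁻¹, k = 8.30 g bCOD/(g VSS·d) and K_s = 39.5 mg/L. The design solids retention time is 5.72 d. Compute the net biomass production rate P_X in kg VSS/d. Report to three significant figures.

From the Monod/SRT balance for a CMAS, S = K_s·(1+k_d θ_c)/[θ_c·(Y k − k_d) − 1] = 39.5 × (1 + 0.0804 × 5.72) / [5.72 × (0.475 × 8.30 − 0.0804) − 1] = 57.67 / 21.09 = 2.734 mg/L.
The observed yield is Y_obs = Y/(1 + k_d·θ_c) = 0.475 / (1 + 0.0804 × 5.72) = 0.475 / 1.460 = 0.3254 g VSS per g bCOD removed.
Q·(S₀ − S) = 7820 × (331 − 2.73) × 10⁻³ = 2567 kg/d removed.
Net biomass production P_X = Y_obs × Q·(S₀ − S) = 0.3254 × 2567 = 835.2 kg VSS/d.

P_X ≈ 835 kg VSS/d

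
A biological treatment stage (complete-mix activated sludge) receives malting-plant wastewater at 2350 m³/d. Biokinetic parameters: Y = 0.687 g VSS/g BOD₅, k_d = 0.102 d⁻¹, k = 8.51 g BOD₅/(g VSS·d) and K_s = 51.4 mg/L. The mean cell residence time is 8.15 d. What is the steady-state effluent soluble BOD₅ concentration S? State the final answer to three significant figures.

S ≈ 2.05 mg/L

From the Monod/SRT balance for a CMAS, S = K_s·(1+k_d θ_c)/[θ_c·(Y k − k_d) − 1] = 51.4 × (1 + 0.102 × 8.15) / [8.15 × (0.687 × 8.51 − 0.102) − 1] = 94.13 / 45.82 = 2.054 mg/L.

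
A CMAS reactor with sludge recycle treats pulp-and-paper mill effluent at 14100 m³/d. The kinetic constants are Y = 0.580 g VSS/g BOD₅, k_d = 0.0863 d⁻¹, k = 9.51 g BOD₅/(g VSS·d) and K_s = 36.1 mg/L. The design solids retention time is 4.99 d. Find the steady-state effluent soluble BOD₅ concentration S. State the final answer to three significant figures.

S ≈ 1.98 mg/L

Effluent substrate depends only on kinetics and SRT: S = K_s(1 + k_d θ_c) / [θ_c(Yk − k_d) − 1] = 36.1 × (1 + 0.0863 × 4.99) / [4.99 × (0.580 × 9.51 − 0.0863) − 1] = 51.65 / 26.09 = 1.979 mg/L.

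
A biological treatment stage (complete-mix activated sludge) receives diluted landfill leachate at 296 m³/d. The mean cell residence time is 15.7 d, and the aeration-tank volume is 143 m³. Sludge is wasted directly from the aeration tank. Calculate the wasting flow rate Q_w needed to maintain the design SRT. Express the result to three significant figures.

Q_w ≈ 9.11 m³/d

Wasting from the aeration tank: Q_w = V / θ_c = 143.0 / 15.7 = 9.108 m³/d.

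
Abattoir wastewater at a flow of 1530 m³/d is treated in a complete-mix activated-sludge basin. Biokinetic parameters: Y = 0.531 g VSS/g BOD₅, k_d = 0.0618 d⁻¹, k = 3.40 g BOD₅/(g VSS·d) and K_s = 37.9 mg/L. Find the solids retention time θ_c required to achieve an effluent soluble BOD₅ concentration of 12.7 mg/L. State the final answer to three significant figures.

θ_c ≈ 2.56 d

Specific growth rate at S = 12.7 mg/L: μ = YkS/(K_s+S) = 0.531·3.40·12.7/(37.9+12.7) = 0.4531 d⁻¹.
Then 1/θ_c = μ − k_d = 0.4531 − 0.0618 = 0.3913 d⁻¹, giving θ_c = 2.555 d.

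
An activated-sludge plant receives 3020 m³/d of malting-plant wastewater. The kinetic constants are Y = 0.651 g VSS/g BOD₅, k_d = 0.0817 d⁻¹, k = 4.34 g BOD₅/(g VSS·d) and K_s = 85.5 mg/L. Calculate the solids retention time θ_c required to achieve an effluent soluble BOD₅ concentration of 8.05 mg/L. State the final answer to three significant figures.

θ_c ≈ 6.19 d

Specific growth rate at S = 8.05 mg/L: μ = YkS/(K_s+S) = 0.651·4.34·8.05/(85.5+8.05) = 0.2431 d⁻¹.
1/θ_c = 0.2431 − 0.0817 = 0.1614 d⁻¹, so θ_c = 6.195 d.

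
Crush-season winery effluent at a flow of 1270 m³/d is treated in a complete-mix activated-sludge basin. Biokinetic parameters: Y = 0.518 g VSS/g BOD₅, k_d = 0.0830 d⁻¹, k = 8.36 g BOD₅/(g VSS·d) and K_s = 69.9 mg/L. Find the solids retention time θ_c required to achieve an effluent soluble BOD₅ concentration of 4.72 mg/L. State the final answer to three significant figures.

At the target effluent, Y k S/(K_s+S) = 0.518×8.36×4.72/74.62 = 0.2739 d⁻¹.
1/θ_c = 0.2739 − 0.0830 = 0.1909 d⁻¹, so θ_c = 5.238 d.

θ_c ≈ 5.24 d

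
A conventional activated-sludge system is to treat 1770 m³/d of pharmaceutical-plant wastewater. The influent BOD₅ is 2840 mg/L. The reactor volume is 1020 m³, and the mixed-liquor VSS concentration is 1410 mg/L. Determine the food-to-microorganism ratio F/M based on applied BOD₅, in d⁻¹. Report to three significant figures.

F/M = applied load / biomass = Q·S₀/(V·X) = 1770 × 2840 / (1020 × 1410) = 3.495 d⁻¹.

F/M ≈ 3.50 d⁻¹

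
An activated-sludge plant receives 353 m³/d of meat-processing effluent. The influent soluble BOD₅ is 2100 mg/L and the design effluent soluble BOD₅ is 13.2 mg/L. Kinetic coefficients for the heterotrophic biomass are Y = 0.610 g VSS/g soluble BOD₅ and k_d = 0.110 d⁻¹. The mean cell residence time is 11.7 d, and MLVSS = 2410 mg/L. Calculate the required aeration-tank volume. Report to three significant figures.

V ≈ 954 m³

From the SRT design equation V = Y Q (S₀−S) θ_c / [X (1 + k_d θ_c)] = 0.610 × 353 × (2100 − 13.2) × 11.7 / [2410 × (1 + 0.110 × 11.7)] = 5.26×10^6 / 5512 = 953.9 m³.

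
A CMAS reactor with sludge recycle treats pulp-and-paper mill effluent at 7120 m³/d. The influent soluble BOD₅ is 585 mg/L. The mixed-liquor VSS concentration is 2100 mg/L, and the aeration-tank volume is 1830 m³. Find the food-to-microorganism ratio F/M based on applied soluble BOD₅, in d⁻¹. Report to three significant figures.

Food-to-microorganism ratio F/M = Q S₀ / (V X) = 7120 × 585 / (1830 × 2100) = 1.084 d⁻¹.

F/M ≈ 1.08 d⁻¹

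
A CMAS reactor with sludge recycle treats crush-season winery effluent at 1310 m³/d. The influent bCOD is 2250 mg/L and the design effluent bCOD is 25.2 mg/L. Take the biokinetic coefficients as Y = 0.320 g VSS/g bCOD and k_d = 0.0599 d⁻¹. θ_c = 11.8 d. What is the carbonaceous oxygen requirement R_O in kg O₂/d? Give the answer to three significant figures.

Y_obs = Y / (1 + k_d θ_c) = 0.320 / (1 + 0.0599 × 11.8) = 0.320 / 1.707 = 0.1875.
Q·(S₀ − S) = 1310 × (2250 − 25.2) × 10⁻³ = 2914 kg/d removed.
Net sludge production P_X = 0.1875 × 2914 = 546.4 kg VSS/d.
R_O = Q·(S₀ − S) − 1.42·P_X = 2914 − 1.42 × 546.4 = 2139 kg O₂/d.

R_O ≈ 2140 kg O₂/d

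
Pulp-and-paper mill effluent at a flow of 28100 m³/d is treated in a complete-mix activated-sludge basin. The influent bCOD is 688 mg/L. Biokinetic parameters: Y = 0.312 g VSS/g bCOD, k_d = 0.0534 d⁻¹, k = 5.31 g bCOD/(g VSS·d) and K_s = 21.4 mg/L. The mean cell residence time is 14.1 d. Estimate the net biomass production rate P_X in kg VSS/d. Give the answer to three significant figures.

P_X ≈ 3430 kg VSS/d

For a completely mixed reactor with recycle the Lawrence–McCarty relation gives S = K_s·(1 + k_d·θ_c) / [θ_c·(Y·k − k_d) − 1] = 21.4 × (1 + 0.0534 × 14.1) / [14.1 × (0.312 × 5.31 − 0.0534) − 1] = 37.51 / 21.61 = 1.736 mg/L.
Correct the yield for decay: Y_obs = Y/(1 + k_d θ_c) = 0.312 / (1 + 0.0534 × 14.1) = 0.312 / 1.753 = 0.1780.
Mass of bCOD removed per day: Q(S₀ − S) = 28100 × 686.3 g/m³ = 19284 kg/d.
Net biomass production P_X = Y_obs × Q·(S₀ − S) = 0.1780 × 19284 = 3432 kg VSS/d.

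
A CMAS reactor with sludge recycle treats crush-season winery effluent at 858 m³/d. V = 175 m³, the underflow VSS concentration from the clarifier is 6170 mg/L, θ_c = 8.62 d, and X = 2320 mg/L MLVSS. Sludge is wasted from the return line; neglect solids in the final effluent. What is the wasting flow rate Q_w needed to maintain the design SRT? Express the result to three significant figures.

Q_w ≈ 7.63 m³/d

Q_w = (V·X)/(θ_c X_r) = 175.0 × 2320 / (8.62 × 6170) = 7.634 m³/d.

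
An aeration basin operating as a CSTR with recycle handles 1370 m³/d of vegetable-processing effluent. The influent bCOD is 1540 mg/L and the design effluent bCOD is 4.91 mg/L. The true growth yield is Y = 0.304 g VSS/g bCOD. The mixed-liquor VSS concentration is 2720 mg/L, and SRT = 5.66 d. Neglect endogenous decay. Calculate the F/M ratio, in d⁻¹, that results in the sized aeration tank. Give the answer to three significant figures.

F/M ≈ 0.583 d⁻¹

With k_d = 0 the design equation reduces to V = Y Q (S₀−S) θ_c / X = 0.304 × 1370 × (1540 − 4.91) × 5.66 / 2720 = 1330 m³.
Food-to-microorganism ratio F/M = Q S₀ / (V X) = 1370 × 1540 / (1330 × 2720) = 0.5830 d⁻¹.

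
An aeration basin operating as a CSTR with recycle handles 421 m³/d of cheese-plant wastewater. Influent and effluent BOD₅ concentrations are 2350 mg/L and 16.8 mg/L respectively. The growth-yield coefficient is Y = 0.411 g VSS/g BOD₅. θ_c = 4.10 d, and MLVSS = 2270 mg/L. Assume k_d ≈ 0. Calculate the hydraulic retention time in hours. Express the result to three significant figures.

V·X = Y·Q·ΔS·θ_c gives V = 0.411 × 421 × (2350 − 16.8) × 4.10 / 2270 = 729.2 m³.
Hydraulic retention time τ = V/Q = 729.2 / 421 = 1.732 d = 41.57 h.

τ ≈ 41.6 h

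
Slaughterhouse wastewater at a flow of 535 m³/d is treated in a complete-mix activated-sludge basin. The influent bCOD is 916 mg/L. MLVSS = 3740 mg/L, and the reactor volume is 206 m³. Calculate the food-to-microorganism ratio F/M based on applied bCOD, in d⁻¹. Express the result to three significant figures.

F/M ≈ 0.636 d⁻¹

F/M = applied load / biomass = Q·S₀/(V·X) = 535 × 916 / (206.0 × 3740) = 0.6361 d⁻¹.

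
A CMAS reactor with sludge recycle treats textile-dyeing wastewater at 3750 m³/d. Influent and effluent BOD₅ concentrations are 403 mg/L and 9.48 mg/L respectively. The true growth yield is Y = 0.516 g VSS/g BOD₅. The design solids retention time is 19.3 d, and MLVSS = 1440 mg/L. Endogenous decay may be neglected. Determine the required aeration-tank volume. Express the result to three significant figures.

V ≈ 10200 m³

With k_d = 0 the design equation reduces to V = Y Q (S₀−S) θ_c / X = 0.516 × 3750 × (403 − 9.48) × 19.3 / 1440 = 10206 m³.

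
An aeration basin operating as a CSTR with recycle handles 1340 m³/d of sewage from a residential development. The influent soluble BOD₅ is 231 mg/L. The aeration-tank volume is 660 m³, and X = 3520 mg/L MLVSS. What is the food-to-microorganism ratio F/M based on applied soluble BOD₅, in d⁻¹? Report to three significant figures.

F/M ≈ 0.133 d⁻¹

F/M = applied load / biomass = Q·S₀/(V·X) = 1340 × 231 / (660.0 × 3520) = 0.1332 d⁻¹.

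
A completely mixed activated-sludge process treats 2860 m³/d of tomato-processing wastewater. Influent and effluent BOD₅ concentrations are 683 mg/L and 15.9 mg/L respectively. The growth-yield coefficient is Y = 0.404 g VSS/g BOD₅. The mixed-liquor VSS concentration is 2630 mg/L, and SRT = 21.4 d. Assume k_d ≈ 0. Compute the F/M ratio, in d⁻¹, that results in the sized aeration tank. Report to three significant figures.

Biomass mass balance (decay neglected): V·X = Y·Q·(S₀ − S)·θ_c, so V = 0.404 × 2860 × (683 − 15.9) × 21.4 / 2630 = 6272 m³.
Food-to-microorganism ratio F/M = Q S₀ / (V X) = 2860 × 683 / (6272 × 2630) = 0.1184 d⁻¹.

F/M ≈ 0.118 d⁻¹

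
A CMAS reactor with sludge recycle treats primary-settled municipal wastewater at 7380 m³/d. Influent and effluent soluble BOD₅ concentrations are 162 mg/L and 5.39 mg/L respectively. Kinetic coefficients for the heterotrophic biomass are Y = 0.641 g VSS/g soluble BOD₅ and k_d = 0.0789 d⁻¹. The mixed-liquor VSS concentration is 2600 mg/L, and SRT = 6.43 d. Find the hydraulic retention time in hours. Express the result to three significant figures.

Rearranging the biomass balance for a CMAS with decay, V = Y·Q·ΔS·θ_c / [X·(1+k_d θ_c)] = 0.641 × 7380 × (162 − 5.39) × 6.43 / [2600 × (1 + 0.0789 × 6.43)] = 4.76×10^6 / 3919 = 1216 m³.
τ = V/Q = 1216/7380 = 0.1647 d, or 3.953 h.

τ ≈ 3.95 h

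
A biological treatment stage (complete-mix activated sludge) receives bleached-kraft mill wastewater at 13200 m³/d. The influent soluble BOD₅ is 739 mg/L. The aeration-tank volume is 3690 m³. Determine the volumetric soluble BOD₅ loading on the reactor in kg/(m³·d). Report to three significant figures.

L_v ≈ 2.64 kg soluble BOD₅/(m³·d)

Volumetric loading L_v = Q·S₀ / V = 13200 × 739 g/m³ / 3690 m³ = 2644 g/(m³·d) = 2.644 kg soluble BOD₅/(m³·d).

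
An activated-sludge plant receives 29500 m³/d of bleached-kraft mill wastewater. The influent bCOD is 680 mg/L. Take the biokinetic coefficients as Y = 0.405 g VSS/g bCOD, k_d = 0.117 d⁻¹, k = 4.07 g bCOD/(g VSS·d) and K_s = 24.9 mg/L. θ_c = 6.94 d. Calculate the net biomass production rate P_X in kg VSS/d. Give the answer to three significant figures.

P_X ≈ 4450 kg VSS/d

For a completely mixed reactor with recycle the Lawrence–McCarty relation gives S = K_s·(1 + k_d·θ_c) / [θ_c·(Y·k − k_d) − 1] = 24.9 × (1 + 0.117 × 6.94) / [6.94 × (0.405 × 4.07 − 0.117) − 1] = 45.12 / 9.628 = 4.686 mg/L.
Observed yield with endogenous decay: Y_obs = Y / (1 + k_d·θ_c) = 0.405 / (1 + 0.117 × 6.94) = 0.405 / 1.812 = 0.2235 g VSS/g bCOD.
ΔS = 680 − 4.69 = 675.3 mg/L, so the substrate removal rate is 29500 × 675.3/1000 = 19922 kg bCOD/d.
P_X = Y_obs · Q(S₀ − S) = 0.2235 × 19922 = 4453 kg VSS/d.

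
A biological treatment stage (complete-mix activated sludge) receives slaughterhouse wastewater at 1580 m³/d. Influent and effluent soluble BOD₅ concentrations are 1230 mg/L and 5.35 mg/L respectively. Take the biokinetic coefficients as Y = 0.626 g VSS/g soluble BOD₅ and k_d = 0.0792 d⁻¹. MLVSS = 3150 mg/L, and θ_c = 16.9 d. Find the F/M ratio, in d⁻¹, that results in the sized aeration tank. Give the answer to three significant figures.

From the SRT design equation V = Y Q (S₀−S) θ_c / [X (1 + k_d θ_c)] = 0.626 × 1580 × (1230 − 5.35) × 16.9 / [3150 × (1 + 0.0792 × 16.9)] = 2.05×10^7 / 7366 = 2779 m³.
F/M = applied load / biomass = Q·S₀/(V·X) = 1580 × 1230 / (2779 × 3150) = 0.2220 d⁻¹.

F/M ≈ 0.222 d⁻¹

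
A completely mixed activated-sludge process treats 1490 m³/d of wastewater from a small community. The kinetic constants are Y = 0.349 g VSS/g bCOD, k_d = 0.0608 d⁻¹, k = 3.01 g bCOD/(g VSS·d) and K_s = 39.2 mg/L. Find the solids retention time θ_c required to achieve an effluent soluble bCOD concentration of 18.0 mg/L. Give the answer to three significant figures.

Specific growth rate at S = 18.0 mg/L: μ = YkS/(K_s+S) = 0.349·3.01·18.0/(39.2+18.0) = 0.3306 d⁻¹.
1/θ_c = 0.3306 − 0.0608 = 0.2698 d⁻¹, so θ_c = 3.707 d.

θ_c ≈ 3.71 d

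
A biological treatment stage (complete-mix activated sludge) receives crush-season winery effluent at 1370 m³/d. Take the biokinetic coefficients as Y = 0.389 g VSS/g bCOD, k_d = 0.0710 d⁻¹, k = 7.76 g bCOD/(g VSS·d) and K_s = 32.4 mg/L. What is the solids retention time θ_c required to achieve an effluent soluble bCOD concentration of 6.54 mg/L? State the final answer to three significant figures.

θ_c ≈ 2.29 d

From 1/θ_c = Y·k·S/(K_s + S) − k_d: Y·k·S/(K_s+S) = 0.389 × 7.76 × 6.54 / (32.4 + 6.54) = 0.5070 d⁻¹.
1/θ_c = 0.5070 − 0.0710 = 0.4360 d⁻¹, so θ_c = 2.294 d.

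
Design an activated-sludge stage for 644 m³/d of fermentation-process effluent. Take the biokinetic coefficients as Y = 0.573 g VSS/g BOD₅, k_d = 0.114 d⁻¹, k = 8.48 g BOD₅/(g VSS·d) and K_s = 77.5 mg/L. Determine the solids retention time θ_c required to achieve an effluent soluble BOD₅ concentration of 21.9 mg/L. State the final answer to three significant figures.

θ_c ≈ 1.05 d

From 1/θ_c = Y·k·S/(K_s + S) − k_d: Y·k·S/(K_s+S) = 0.573 × 8.48 × 21.9 / (77.5 + 21.9) = 1.071 d⁻¹.
Then 1/θ_c = μ − k_d = 1.071 − 0.114 = 0.9566 d⁻¹, giving θ_c = 1.045 d.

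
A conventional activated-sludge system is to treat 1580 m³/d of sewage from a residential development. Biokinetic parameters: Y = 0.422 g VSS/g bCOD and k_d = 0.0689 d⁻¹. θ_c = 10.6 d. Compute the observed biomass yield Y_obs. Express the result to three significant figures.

Y_obs ≈ 0.244 g VSS/g bCOD

Y_obs = Y / (1 + k_d θ_c) = 0.422 / (1 + 0.0689 × 10.6) = 0.422 / 1.730 = 0.2439.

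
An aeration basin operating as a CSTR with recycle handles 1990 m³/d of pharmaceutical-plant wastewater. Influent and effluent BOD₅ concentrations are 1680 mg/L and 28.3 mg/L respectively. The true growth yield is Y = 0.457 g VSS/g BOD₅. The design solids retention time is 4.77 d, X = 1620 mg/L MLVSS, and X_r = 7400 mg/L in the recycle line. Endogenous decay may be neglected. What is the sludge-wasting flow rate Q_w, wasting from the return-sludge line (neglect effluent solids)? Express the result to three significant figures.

Q_w ≈ 203 m³/d

With k_d = 0 the design equation reduces to V = Y Q (S₀−S) θ_c / X = 0.457 × 1990 × (1680 − 28.3) × 4.77 / 1620 = 4423 m³.
Q_w = (V·X)/(θ_c X_r) = 4423 × 1620 / (4.77 × 7400) = 203.0 m³/d.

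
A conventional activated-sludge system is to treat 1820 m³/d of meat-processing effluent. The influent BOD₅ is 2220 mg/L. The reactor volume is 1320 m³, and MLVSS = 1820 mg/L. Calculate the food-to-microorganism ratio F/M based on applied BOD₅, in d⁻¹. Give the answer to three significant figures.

Food-to-microorganism ratio F/M = Q S₀ / (V X) = 1820 × 2220 / (1320 × 1820) = 1.682 d⁻¹.

F/M ≈ 1.68 d⁻¹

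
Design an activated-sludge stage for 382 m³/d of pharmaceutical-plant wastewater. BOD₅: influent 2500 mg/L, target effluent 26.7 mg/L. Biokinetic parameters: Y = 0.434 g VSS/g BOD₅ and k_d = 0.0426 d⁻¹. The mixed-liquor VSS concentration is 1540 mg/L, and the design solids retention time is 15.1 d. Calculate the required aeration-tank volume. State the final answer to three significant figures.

Rearranging the biomass balance for a CMAS with decay, V = Y·Q·ΔS·θ_c / [X·(1+k_d θ_c)] = 0.434 × 382 × (2500 − 26.7) × 15.1 / [1540 × (1 + 0.0426 × 15.1)] = 6.19×10^6 / 2531 = 2447 m³.

V ≈ 2450 m³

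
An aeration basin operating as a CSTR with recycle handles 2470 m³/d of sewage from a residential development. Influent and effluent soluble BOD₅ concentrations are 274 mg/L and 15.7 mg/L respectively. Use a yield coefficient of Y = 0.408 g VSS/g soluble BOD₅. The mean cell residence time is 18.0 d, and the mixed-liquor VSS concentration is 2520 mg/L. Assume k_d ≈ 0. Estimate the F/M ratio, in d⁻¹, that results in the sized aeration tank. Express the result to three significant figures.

Biomass mass balance (decay neglected): V·X = Y·Q·(S₀ − S)·θ_c, so V = 0.408 × 2470 × (274 − 15.7) × 18.0 / 2520 = 1859 m³.
Food-to-microorganism ratio F/M = Q S₀ / (V X) = 2470 × 274 / (1859 × 2520) = 0.1444 d⁻¹.

F/M ≈ 0.144 d⁻¹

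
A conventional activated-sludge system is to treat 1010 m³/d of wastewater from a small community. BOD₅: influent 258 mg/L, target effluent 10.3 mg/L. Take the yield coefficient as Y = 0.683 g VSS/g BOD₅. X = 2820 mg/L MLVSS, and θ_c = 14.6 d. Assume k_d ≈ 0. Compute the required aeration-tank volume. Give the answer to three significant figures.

V ≈ 885 m³

V·X = Y·Q·ΔS·θ_c gives V = 0.683 × 1010 × (258 − 10.3) × 14.6 / 2820 = 884.7 m³.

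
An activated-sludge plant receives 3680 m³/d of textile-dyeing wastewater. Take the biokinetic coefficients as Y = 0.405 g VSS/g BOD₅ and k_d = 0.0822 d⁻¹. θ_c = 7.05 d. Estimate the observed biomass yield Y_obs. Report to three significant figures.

Y_obs ≈ 0.256 g VSS/g BOD₅

Observed yield with endogenous decay: Y_obs = Y / (1 + k_d·θ_c) = 0.405 / (1 + 0.0822 × 7.05) = 0.405 / 1.580 = 0.2564 g VSS/g BOD₅.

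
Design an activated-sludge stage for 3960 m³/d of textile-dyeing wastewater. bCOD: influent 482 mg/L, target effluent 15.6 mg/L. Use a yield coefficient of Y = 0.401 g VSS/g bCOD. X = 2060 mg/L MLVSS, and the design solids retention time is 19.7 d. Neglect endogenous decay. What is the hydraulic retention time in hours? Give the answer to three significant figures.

With k_d = 0 the design equation reduces to V = Y Q (S₀−S) θ_c / X = 0.401 × 3960 × (482 − 15.6) × 19.7 / 2060 = 7083 m³.
HRT = V/Q = 7083 m³ / 3960 m³·d⁻¹ = 1.789 d × 24 = 42.93 h.

τ ≈ 42.9 h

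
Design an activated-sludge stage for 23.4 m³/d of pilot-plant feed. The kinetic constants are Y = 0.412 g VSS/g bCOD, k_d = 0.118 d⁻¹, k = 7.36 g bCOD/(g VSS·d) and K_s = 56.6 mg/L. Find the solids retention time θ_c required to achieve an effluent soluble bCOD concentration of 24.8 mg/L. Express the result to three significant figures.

From 1/θ_c = Y·k·S/(K_s + S) − k_d: Y·k·S/(K_s+S) = 0.412 × 7.36 × 24.8 / (56.6 + 24.8) = 0.9239 d⁻¹.
1/θ_c = 0.9239 − 0.118 = 0.8059 d⁻¹, so θ_c = 1.241 d.

θ_c ≈ 1.24 d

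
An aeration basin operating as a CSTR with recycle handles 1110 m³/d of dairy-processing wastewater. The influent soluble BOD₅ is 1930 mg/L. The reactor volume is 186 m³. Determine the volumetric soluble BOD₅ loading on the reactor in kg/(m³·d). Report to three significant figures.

Volumetric loading L_v = Q·S₀ / V = 1110 × 1930 g/m³ / 186.0 m³ = 11518 g/(m³·d) = 11.52 kg soluble BOD₅/(m³·d).

L_v ≈ 11.5 kg soluble BOD₅/(m³·d)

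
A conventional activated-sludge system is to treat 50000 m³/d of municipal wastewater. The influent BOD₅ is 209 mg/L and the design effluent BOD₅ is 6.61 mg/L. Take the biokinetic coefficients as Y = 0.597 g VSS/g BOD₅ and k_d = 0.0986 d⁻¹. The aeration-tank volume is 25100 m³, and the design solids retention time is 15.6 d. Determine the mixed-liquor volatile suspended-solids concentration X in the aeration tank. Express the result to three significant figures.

X ≈ 1480 mg/L

From V·X·(1 + k_d·θ_c) = Y·Q·(S₀ − S)·θ_c: X = 0.597 × 50000 × (209 − 6.61) × 15.6 / [25100 × (1 + 0.0986 × 15.6)] = 1479 mg/L.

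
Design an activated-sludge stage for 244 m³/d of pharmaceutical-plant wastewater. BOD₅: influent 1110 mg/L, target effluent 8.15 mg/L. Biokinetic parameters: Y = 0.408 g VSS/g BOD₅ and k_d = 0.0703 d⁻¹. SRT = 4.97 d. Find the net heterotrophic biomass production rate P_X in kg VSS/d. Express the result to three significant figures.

P_X ≈ 81.3 kg VSS/d

Correct the yield for decay: Y_obs = Y/(1 + k_d θ_c) = 0.408 / (1 + 0.0703 × 4.97) = 0.408 / 1.349 = 0.3024.
Mass of BOD₅ removed per day: Q(S₀ − S) = 244 × 1102 g/m³ = 268.9 kg/d.
So the net sludge growth is P_X = 0.3024 × 268.9 = 81.29 kg VSS/d.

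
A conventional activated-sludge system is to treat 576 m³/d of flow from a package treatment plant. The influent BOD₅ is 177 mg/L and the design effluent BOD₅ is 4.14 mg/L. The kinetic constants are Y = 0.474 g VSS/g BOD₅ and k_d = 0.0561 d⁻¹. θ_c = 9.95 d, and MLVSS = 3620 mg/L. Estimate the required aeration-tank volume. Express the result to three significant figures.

V ≈ 83.3 m³

From the SRT design equation V = Y Q (S₀−S) θ_c / [X (1 + k_d θ_c)] = 0.474 × 576 × (177 − 4.14) × 9.95 / [3620 × (1 + 0.0561 × 9.95)] = 4.7×10^5 / 5641 = 83.25 m³.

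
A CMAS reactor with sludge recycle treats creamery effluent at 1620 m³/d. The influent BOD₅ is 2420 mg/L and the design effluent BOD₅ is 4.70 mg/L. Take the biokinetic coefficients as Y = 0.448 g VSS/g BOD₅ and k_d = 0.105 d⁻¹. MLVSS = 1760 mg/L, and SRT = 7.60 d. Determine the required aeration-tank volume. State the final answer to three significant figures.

Steady-state biomass mass balance: V·X·(1 + k_d·θ_c) = Y·Q·(S₀ − S)·θ_c, so V = 0.448 × 1620 × (2420 − 4.70) × 7.60 / [1760 × (1 + 0.105 × 7.60)] = 1.33×10^7 / 3164 = 4210 m³.

V ≈ 4210 m³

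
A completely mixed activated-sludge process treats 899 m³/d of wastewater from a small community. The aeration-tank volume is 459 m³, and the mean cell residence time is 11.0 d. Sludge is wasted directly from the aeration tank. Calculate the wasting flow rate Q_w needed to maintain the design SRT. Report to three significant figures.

With mixed-liquor wasting, θ_c = V/Q_w, so Q_w = V/θ_c = 459.0/11.0 = 41.73 m³/d.

Q_w ≈ 41.7 m³/d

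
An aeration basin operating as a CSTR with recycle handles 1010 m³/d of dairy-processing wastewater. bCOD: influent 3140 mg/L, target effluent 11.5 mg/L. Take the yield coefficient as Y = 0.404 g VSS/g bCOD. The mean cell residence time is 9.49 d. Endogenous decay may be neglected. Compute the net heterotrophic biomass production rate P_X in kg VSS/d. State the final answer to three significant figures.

P_X ≈ 1280 kg VSS/d

With endogenous decay neglected, the observed yield equals the true yield: Y_obs = Y = 0.404 g VSS/g bCOD.
Substrate removed = Q·(S₀ − S) = 1010 m³/d × (3140 − 11.5) g/m³ = 3.16×10^6 g/d = 3160 kg/d.
Net biomass production P_X = Y_obs × Q·(S₀ − S) = 0.4040 × 3160 = 1277 kg VSS/d.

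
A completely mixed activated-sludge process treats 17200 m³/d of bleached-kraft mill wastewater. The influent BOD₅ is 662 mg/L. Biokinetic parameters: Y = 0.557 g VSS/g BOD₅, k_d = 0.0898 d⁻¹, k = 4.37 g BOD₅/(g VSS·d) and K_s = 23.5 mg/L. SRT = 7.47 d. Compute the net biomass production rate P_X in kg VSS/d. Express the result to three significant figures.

Effluent substrate depends only on kinetics and SRT: S = K_s(1 + k_d θ_c) / [θ_c(Yk − k_d) − 1] = 23.5 × (1 + 0.0898 × 7.47) / [7.47 × (0.557 × 4.37 − 0.0898) − 1] = 39.26 / 16.51 = 2.378 mg/L.
Correct the yield for decay: Y_obs = Y/(1 + k_d θ_c) = 0.557 / (1 + 0.0898 × 7.47) = 0.557 / 1.671 = 0.3334.
Substrate removed = Q·(S₀ − S) = 17200 m³/d × (662 − 2.38) g/m³ = 1.13×10^7 g/d = 11345 kg/d.
Net biomass production P_X = Y_obs × Q·(S₀ − S) = 0.3334 × 11345 = 3782 kg VSS/d.

P_X ≈ 3780 kg VSS/d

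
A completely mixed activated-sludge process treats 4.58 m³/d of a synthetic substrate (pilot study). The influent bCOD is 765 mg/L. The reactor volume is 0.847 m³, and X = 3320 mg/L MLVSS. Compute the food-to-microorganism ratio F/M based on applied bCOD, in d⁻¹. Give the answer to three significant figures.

F/M ≈ 1.25 d⁻¹

F/M = Q·S₀ / (V·X) = 4.58 × 765 / (0.8470 × 3320) = 1.246 g bCOD·(g VSS·d)⁻¹.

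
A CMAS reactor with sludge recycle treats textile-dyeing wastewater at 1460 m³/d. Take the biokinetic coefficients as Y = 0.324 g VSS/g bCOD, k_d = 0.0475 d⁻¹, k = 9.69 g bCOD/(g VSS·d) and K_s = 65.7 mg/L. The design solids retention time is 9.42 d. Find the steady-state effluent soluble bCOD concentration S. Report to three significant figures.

S ≈ 3.38 mg/L

Effluent substrate depends only on kinetics and SRT: S = K_s(1 + k_d θ_c) / [θ_c(Yk − k_d) − 1] = 65.7 × (1 + 0.0475 × 9.42) / [9.42 × (0.324 × 9.69 − 0.0475) − 1] = 95.10 / 28.13 = 3.381 mg/L.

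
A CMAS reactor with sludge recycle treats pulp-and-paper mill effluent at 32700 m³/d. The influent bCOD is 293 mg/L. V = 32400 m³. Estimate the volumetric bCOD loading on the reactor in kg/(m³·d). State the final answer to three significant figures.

L_v ≈ 0.296 kg bCOD/(m³·d)

Applied bCOD load per unit volume = Q·S₀/V = (32700 × 293/1000)/32400 = 0.2957 kg bCOD·m⁻³·d⁻¹.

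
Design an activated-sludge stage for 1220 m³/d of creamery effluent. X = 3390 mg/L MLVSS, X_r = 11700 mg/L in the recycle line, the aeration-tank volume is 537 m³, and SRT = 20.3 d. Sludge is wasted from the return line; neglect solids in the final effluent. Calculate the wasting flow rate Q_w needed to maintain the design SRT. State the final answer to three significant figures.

Q_w = (V·X)/(θ_c X_r) = 537.0 × 3390 / (20.3 × 11700) = 7.665 m³/d.

Q_w ≈ 7.66 m³/d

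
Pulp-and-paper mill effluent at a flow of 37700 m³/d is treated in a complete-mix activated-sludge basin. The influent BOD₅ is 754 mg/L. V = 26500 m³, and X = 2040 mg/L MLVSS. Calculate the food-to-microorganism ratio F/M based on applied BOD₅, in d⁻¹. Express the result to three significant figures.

F/M ≈ 0.526 d⁻¹

Food-to-microorganism ratio F/M = Q S₀ / (V X) = 37700 × 754 / (26500 × 2040) = 0.5258 d⁻¹.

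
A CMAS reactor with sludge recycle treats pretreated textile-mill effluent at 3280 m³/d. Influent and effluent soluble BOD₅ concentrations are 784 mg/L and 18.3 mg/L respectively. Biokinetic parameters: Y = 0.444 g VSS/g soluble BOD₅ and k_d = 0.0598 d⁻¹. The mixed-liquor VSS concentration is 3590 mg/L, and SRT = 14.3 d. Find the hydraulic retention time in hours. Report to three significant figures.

Steady-state biomass mass balance: V·X·(1 + k_d·θ_c) = Y·Q·(S₀ − S)·θ_c, so V = 0.444 × 3280 × (784 − 18.3) × 14.3 / [3590 × (1 + 0.0598 × 14.3)] = 1.59×10^7 / 6660 = 2394 m³.
Hydraulic retention time τ = V/Q = 2394 / 3280 = 0.7300 d = 17.52 h.

τ ≈ 17.5 h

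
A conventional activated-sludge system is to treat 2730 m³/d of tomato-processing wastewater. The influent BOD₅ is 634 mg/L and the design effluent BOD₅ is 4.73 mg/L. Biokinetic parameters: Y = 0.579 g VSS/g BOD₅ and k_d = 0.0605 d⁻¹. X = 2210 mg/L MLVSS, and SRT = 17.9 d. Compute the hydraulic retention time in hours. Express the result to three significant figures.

τ ≈ 34.0 h

From the SRT design equation V = Y Q (S₀−S) θ_c / [X (1 + k_d θ_c)] = 0.579 × 2730 × (634 − 4.73) × 17.9 / [2210 × (1 + 0.0605 × 17.9)] = 1.78×10^7 / 4603 = 3868 m³.
τ = V/Q = 3868/2730 = 1.417 d, or 34.00 h.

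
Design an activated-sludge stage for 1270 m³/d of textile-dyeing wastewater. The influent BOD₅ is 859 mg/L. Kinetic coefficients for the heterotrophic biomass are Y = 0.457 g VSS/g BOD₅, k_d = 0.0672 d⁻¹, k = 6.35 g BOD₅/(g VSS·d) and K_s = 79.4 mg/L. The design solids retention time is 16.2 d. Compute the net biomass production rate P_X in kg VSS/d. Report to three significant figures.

For a completely mixed reactor with recycle the Lawrence–McCarty relation gives S = K_s·(1 + k_d·θ_c) / [θ_c·(Y·k − k_d) − 1] = 79.4 × (1 + 0.0672 × 16.2) / [16.2 × (0.457 × 6.35 − 0.0672) − 1] = 165.8 / 44.92 = 3.692 mg/L.
Correct the yield for decay: Y_obs = Y/(1 + k_d θ_c) = 0.457 / (1 + 0.0672 × 16.2) = 0.457 / 2.089 = 0.2188.
Substrate removed = Q·(S₀ − S) = 1270 m³/d × (859 − 3.69) g/m³ = 1.09×10^6 g/d = 1086 kg/d.
Biomass produced: P_X = Y_obs·Q·ΔS = 0.2188 × 1086 ≈ 237.7 kg VSS/d.

P_X ≈ 238 kg VSS/d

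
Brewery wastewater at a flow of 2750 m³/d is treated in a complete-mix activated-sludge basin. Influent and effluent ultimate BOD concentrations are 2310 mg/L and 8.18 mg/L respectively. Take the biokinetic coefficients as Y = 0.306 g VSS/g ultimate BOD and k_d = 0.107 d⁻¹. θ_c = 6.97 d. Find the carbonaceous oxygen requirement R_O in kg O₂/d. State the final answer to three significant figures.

The observed yield is Y_obs = Y/(1 + k_d·θ_c) = 0.306 / (1 + 0.107 × 6.97) = 0.306 / 1.746 = 0.1753 g VSS per g ultimate BOD removed.
Q·(S₀ − S) = 2750 × (2310 − 8.18) × 10⁻³ = 6330 kg/d removed.
Net sludge production P_X = 0.1753 × 6330 = 1110 kg VSS/d.
R_O = Q·(S₀ − S) − 1.42·P_X = 6330 − 1.42 × 1110 = 4754 kg O₂/d.

R_O ≈ 4750 kg O₂/d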